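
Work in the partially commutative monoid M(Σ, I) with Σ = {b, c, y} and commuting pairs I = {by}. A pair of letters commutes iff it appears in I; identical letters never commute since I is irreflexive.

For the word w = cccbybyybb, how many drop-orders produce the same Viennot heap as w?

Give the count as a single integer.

35

drop 0:c onto floor
drop 1:c onto {0:c}
drop 2:c onto {1:c}
drop 3:b onto {2:c}
drop 4:y onto {2:c}
drop 5:b onto {3:b}
drop 6:y onto {4:y}
drop 7:y onto {6:y}
drop 8:b onto {5:b}
drop 9:b onto {8:b}
ground layer = {0:c}
drop-orders for the pieces not yet dropped (sum over which currently-grounded one goes next):
  1 to go: {7} 1  {9} 1
  2 to go: {6,7} 1  {7,9} 2  {8,9} 1
  3 to go: {4,6,7} 1  {5,8,9} 1  {6,7,9} 3  {7,8,9} 3
  4 to go: {3,5,8,9} 1  {4,6,7,9} 4  {5,7,8,9} 4  {6,7,8,9} 6
  5 to go: {3,5,7,8,9} 5  {4,6,7,8,9} 10  {5,6,7,8,9} 10
  6 to go: {3,5,6,7,8,9} 15  {4,5,6,7,8,9} 20
  7 to go: {3,4,5,6,7,8,9} 35
  8 to go: {2,3,4,5,6,7,8,9} 35
  if 0:c drops first: 35 orders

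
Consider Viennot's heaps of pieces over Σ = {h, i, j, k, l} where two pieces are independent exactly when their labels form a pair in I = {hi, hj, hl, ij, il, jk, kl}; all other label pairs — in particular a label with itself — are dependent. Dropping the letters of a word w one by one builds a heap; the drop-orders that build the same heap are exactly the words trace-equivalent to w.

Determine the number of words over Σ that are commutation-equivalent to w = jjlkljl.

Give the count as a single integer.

7

0(j) covers ∅
1(j) covers 0:j
2(l) covers 1:j
3(k) covers ∅
4(l) covers 2:l
5(j) covers 4:l
6(l) covers 5:j
floor of heap: 0:j, 3:k
completions by unplaced set U, small U first (add the entries for U minus each lowest piece of U):
  |U|=1: {3}:1  {6}:1
  |U|=2: {3,6}:2  {5,6}:1
  |U|=3: {3,5,6}:3  {4,5,6}:1
  |U|=4: {2,4,5,6}:1  {3,4,5,6}:4
  |U|=5: {1,2,4,5,6}:1  {2,3,4,5,6}:5
  start at 0(j): 6
  start at 3(k): 1
sum over floor = 7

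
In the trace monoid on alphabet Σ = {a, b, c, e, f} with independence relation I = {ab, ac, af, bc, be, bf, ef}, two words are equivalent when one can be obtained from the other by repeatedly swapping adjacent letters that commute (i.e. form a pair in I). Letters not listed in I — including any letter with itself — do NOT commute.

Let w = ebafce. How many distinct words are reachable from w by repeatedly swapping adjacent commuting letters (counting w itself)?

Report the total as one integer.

30

0(e) covers ∅
1(b) covers ∅
2(a) covers 0:e
3(f) covers ∅
4(c) covers 0:e, 3:f
5(e) covers 2:a, 4:c
floor of heap: 0:e, 1:b, 3:f
completions by unplaced set U, small U first (add the entries for U minus each lowest piece of U):
  |U|=1: {1}:1  {5}:1
  |U|=2: {1,5}:2  {2,5}:1  {4,5}:1
  |U|=3: {1,2,5}:3  {1,4,5}:3  {2,4,5}:2  {3,4,5}:1
  |U|=4: {0,2,4,5}:2  {1,2,4,5}:8  {1,3,4,5}:4  {2,3,4,5}:3
  start at 0(e): 15
  start at 1(b): 5
  start at 3(f): 10
sum over floor = 30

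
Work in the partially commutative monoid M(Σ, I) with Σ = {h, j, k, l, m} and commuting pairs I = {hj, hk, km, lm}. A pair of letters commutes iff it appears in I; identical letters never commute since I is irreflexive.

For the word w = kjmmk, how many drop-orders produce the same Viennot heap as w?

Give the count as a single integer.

3

0(k) covers ∅
1(j) covers 0:k
2(m) covers 1:j
3(m) covers 2:m
4(k) covers 1:j
floor of heap: 0:k
completions by unplaced set U, small U first (add the entries for U minus each lowest piece of U):
  |U|=1: {3}:1  {4}:1
  |U|=2: {2,3}:1  {3,4}:2
  |U|=3: {2,3,4}:3
  start at 0(k): 3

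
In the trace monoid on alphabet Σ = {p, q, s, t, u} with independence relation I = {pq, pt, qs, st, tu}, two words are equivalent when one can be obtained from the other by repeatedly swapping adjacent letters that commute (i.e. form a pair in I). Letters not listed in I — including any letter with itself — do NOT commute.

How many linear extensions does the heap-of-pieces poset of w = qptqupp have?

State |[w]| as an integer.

4

#0=q has no predecessor
#1=p has no predecessor
#2=t depends on [0:q]
#3=q depends on [2:t]
#4=u depends on [1:p, 3:q]
#5=p depends on [4:u]
#6=p depends on [5:p]
sources: [0:q, 1:p]
N(rest) = Σ N(rest − s) over sources s of rest; N(one piece) = 1:
  size 1 → [6]=1
  size 2 → [5,6]=1
  size 3 → [4,5,6]=1
  size 4 → [1,4,5,6]=1  [3,4,5,6]=1
  size 5 → [1,3,4,5,6]=2  [2,3,4,5,6]=1
  first=0(q) contributes 3
  first=1(p) contributes 1
|[w]| = 4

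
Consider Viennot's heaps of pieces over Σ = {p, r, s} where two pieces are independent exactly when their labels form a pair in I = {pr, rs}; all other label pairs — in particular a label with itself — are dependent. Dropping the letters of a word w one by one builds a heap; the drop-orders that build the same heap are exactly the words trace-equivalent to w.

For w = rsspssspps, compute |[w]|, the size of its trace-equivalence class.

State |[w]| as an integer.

10

piece 0:r — minimal
piece 1:s — minimal
piece 2:s rests on {1:s}
piece 3:p rests on {2:s}
piece 4:s rests on {3:p}
piece 5:s rests on {4:s}
piece 6:s rests on {5:s}
piece 7:p rests on {6:s}
piece 8:p rests on {7:p}
piece 9:s rests on {8:p}
minimal pieces: {0:r, 1:s}
ways to finish when only these pieces remain (= sum over removing one remaining piece with nothing left below it):
  1 left: {0}→1  {9}→1
  2 left: {0,9}→2  {8,9}→1
  3 left: {0,8,9}→3  {7,8,9}→1
  4 left: {0,7,8,9}→4  {6,7,8,9}→1
  5 left: {0,6,7,8,9}→5  {5,6,7,8,9}→1
  6 left: {0,5,6,7,8,9}→6  {4,5,6,7,8,9}→1
  7 left: {0,4,5,6,7,8,9}→7  {3,4,5,6,7,8,9}→1
  8 left: {0,3,4,5,6,7,8,9}→8  {2,3,4,5,6,7,8,9}→1
  placing 0:r first → 1 extensions
  placing 1:s first → 9 extensions
total linear extensions = 10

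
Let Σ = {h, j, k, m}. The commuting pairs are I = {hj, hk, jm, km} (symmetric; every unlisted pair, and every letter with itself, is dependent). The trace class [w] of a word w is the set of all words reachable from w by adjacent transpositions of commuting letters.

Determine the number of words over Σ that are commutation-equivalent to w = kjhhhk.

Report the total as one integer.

drop 0:k onto floor
drop 1:j onto {0:k}
drop 2:h onto floor
drop 3:h onto {2:h}
drop 4:h onto {3:h}
drop 5:k onto {1:j}
ground layer = {0:k, 2:h}
drop-orders for the pieces not yet dropped (sum over which currently-grounded one goes next):
  1 to go: {4} 1  {5} 1
  2 to go: {1,5} 1  {3,4} 1  {4,5} 2
  3 to go: {0,1,5} 1  {1,4,5} 3  {2,3,4} 1  {3,4,5} 3
  4 to go: {0,1,4,5} 4  {1,3,4,5} 6  {2,3,4,5} 4
  if 0:k drops first: 10 orders
  if 2:h drops first: 10 orders
heap linearizations: 20

20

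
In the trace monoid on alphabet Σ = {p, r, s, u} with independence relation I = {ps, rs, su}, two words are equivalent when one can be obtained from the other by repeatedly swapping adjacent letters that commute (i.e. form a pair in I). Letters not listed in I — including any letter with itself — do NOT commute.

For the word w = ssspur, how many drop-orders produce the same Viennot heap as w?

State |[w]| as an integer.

piece 0:s — minimal
piece 1:s rests on {0:s}
piece 2:s rests on {1:s}
piece 3:p — minimal
piece 4:u rests on {3:p}
piece 5:r rests on {4:u}
minimal pieces: {0:s, 3:p}
ways to finish when only these pieces remain (= sum over removing one remaining piece with nothing left below it):
  1 left: {2}→1  {5}→1
  2 left: {1,2}→1  {2,5}→2  {4,5}→1
  3 left: {0,1,2}→1  {1,2,5}→3  {2,4,5}→3  {3,4,5}→1
  4 left: {0,1,2,5}→4  {1,2,4,5}→6  {2,3,4,5}→4
  placing 0:s first → 10 extensions
  placing 3:p first → 10 extensions
total linear extensions = 20

20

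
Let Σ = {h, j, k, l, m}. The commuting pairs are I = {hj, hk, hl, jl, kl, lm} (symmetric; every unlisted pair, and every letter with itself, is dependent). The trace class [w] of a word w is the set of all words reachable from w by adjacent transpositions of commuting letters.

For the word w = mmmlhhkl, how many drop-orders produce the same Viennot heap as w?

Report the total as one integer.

piece 0:m — minimal
piece 1:m rests on {0:m}
piece 2:m rests on {1:m}
piece 3:l — minimal
piece 4:h rests on {2:m}
piece 5:h rests on {4:h}
piece 6:k rests on {2:m}
piece 7:l rests on {3:l}
minimal pieces: {0:m, 3:l}
ways to finish when only these pieces remain (= sum over removing one remaining piece with nothing left below it):
  1 left: {5}→1  {6}→1  {7}→1
  2 left: {3,7}→1  {4,5}→1  {5,6}→2  {5,7}→2  {6,7}→2
  3 left: {3,5,7}→3  {3,6,7}→3  {4,5,6}→3  {4,5,7}→3  {5,6,7}→6
  4 left: {2,4,5,6}→3  {3,4,5,7}→6  {3,5,6,7}→12  {4,5,6,7}→12
  5 left: {1,2,4,5,6}→3  {2,4,5,6,7}→15  {3,4,5,6,7}→30
  6 left: {0,1,2,4,5,6}→3  {1,2,4,5,6,7}→18  {2,3,4,5,6,7}→45
  placing 0:m first → 63 extensions
  placing 3:l first → 21 extensions
total linear extensions = 84

84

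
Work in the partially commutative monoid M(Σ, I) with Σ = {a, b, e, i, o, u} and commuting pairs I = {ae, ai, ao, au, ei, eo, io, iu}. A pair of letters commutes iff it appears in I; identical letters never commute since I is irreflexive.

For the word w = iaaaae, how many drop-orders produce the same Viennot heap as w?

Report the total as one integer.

#0=i has no predecessor
#1=a has no predecessor
#2=a depends on [1:a]
#3=a depends on [2:a]
#4=a depends on [3:a]
#5=e has no predecessor
sources: [0:i, 1:a, 5:e]
N(rest) = Σ N(rest − s) over sources s of rest; N(one piece) = 1:
  size 1 → [0]=1  [4]=1  [5]=1
  size 2 → [0,4]=2  [0,5]=2  [3,4]=1  [4,5]=2
  size 3 → [0,3,4]=3  [0,4,5]=6  [2,3,4]=1  [3,4,5]=3
  size 4 → [0,2,3,4]=4  [0,3,4,5]=12  [1,2,3,4]=1  [2,3,4,5]=4
  first=0(i) contributes 5
  first=1(a) contributes 20
  first=5(e) contributes 5
|[w]| = 30

30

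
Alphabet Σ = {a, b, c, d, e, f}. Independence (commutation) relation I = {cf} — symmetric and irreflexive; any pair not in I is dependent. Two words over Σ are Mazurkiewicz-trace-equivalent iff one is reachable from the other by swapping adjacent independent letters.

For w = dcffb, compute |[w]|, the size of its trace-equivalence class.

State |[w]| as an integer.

drop 0:d onto floor
drop 1:c onto {0:d}
drop 2:f onto {0:d}
drop 3:f onto {2:f}
drop 4:b onto {1:c, 3:f}
ground layer = {0:d}
drop-orders for the pieces not yet dropped (sum over which currently-grounded one goes next):
  1 to go: {4} 1
  2 to go: {1,4} 1  {3,4} 1
  3 to go: {1,3,4} 2  {2,3,4} 1
  if 0:d drops first: 3 orders

3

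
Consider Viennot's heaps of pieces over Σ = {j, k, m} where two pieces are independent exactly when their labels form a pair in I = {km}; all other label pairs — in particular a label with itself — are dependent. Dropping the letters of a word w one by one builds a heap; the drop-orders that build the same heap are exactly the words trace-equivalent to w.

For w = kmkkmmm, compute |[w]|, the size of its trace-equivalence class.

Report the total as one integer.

35

0(k) covers ∅
1(m) covers ∅
2(k) covers 0:k
3(k) covers 2:k
4(m) covers 1:m
5(m) covers 4:m
6(m) covers 5:m
floor of heap: 0:k, 1:m
completions by unplaced set U, small U first (add the entries for U minus each lowest piece of U):
  |U|=1: {3}:1  {6}:1
  |U|=2: {2,3}:1  {3,6}:2  {5,6}:1
  |U|=3: {0,2,3}:1  {2,3,6}:3  {3,5,6}:3  {4,5,6}:1
  |U|=4: {0,2,3,6}:4  {1,4,5,6}:1  {2,3,5,6}:6  {3,4,5,6}:4
  |U|=5: {0,2,3,5,6}:10  {1,3,4,5,6}:5  {2,3,4,5,6}:10
  start at 0(k): 15
  start at 1(m): 20
sum over floor = 35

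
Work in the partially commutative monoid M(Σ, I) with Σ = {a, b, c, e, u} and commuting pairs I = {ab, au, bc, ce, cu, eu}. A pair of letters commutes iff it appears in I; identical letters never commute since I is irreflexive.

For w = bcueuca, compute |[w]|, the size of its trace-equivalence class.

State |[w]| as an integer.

0(b) covers ∅
1(c) covers ∅
2(u) covers 0:b
3(e) covers 0:b
4(u) covers 2:u
5(c) covers 1:c
6(a) covers 3:e, 5:c
floor of heap: 0:b, 1:c
completions by unplaced set U, small U first (add the entries for U minus each lowest piece of U):
  |U|=1: {4}:1  {6}:1
  |U|=2: {2,4}:1  {3,6}:1  {4,6}:2  {5,6}:1
  |U|=3: {1,5,6}:1  {2,4,6}:3  {3,4,6}:3  {3,5,6}:2  {4,5,6}:3
  |U|=4: {1,3,5,6}:3  {1,4,5,6}:4  {2,3,4,6}:6  {2,4,5,6}:6  {3,4,5,6}:8
  |U|=5: {0,2,3,4,6}:6  {1,2,4,5,6}:10  {1,3,4,5,6}:15  {2,3,4,5,6}:20
  start at 0(b): 45
  start at 1(c): 26
sum over floor = 71

71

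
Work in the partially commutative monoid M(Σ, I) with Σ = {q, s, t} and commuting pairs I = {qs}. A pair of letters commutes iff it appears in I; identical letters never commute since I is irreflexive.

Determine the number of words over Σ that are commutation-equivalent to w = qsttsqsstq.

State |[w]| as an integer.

#0=q has no predecessor
#1=s has no predecessor
#2=t depends on [0:q, 1:s]
#3=t depends on [2:t]
#4=s depends on [3:t]
#5=q depends on [3:t]
#6=s depends on [4:s]
#7=s depends on [6:s]
#8=t depends on [5:q, 7:s]
#9=q depends on [8:t]
sources: [0:q, 1:s]
N(rest) = Σ N(rest − s) over sources s of rest; N(one piece) = 1:
  size 1 → [9]=1
  size 2 → [8,9]=1
  size 3 → [5,8,9]=1  [7,8,9]=1
  size 4 → [5,7,8,9]=2  [6,7,8,9]=1
  size 5 → [4,6,7,8,9]=1  [5,6,7,8,9]=3
  size 6 → [4,5,6,7,8,9]=4
  size 7 → [3,4,5,6,7,8,9]=4
  size 8 → [2,3,4,5,6,7,8,9]=4
  first=0(q) contributes 4
  first=1(s) contributes 4
|[w]| = 8

8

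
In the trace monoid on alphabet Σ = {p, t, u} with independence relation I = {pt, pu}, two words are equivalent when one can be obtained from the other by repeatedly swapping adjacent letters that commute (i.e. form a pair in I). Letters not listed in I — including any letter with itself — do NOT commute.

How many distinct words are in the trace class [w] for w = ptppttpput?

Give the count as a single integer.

0(p) covers ∅
1(t) covers ∅
2(p) covers 0:p
3(p) covers 2:p
4(t) covers 1:t
5(t) covers 4:t
6(p) covers 3:p
7(p) covers 6:p
8(u) covers 5:t
9(t) covers 8:u
floor of heap: 0:p, 1:t
completions by unplaced set U, small U first (add the entries for U minus each lowest piece of U):
  |U|=1: {7}:1  {9}:1
  |U|=2: {6,7}:1  {7,9}:2  {8,9}:1
  |U|=3: {3,6,7}:1  {5,8,9}:1  {6,7,9}:3  {7,8,9}:3
  |U|=4: {2,3,6,7}:1  {3,6,7,9}:4  {4,5,8,9}:1  {5,7,8,9}:4  {6,7,8,9}:6
  |U|=5: {0,2,3,6,7}:1  {1,4,5,8,9}:1  {2,3,6,7,9}:5  {3,6,7,8,9}:10  {4,5,7,8,9}:5  {5,6,7,8,9}:10
  |U|=6: {0,2,3,6,7,9}:6  {1,4,5,7,8,9}:6  {2,3,6,7,8,9}:15  {3,5,6,7,8,9}:20  {4,5,6,7,8,9}:15
  |U|=7: {0,2,3,6,7,8,9}:21  {1,4,5,6,7,8,9}:21  {2,3,5,6,7,8,9}:35  {3,4,5,6,7,8,9}:35
  |U|=8: {0,2,3,5,6,7,8,9}:56  {1,3,4,5,6,7,8,9}:56  {2,3,4,5,6,7,8,9}:70
  start at 0(p): 126
  start at 1(t): 126
sum over floor = 252

252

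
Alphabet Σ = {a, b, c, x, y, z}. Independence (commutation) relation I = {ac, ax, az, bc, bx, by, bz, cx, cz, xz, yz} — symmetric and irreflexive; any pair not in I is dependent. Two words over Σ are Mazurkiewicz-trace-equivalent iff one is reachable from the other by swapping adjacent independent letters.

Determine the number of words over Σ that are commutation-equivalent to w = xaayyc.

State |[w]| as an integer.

piece 0:x — minimal
piece 1:a — minimal
piece 2:a rests on {1:a}
piece 3:y rests on {0:x, 2:a}
piece 4:y rests on {3:y}
piece 5:c rests on {4:y}
minimal pieces: {0:x, 1:a}
ways to finish when only these pieces remain (= sum over removing one remaining piece with nothing left below it):
  1 left: {5}→1
  2 left: {4,5}→1
  3 left: {3,4,5}→1
  4 left: {0,3,4,5}→1  {2,3,4,5}→1
  placing 0:x first → 1 extensions
  placing 1:a first → 2 extensions
total linear extensions = 3

3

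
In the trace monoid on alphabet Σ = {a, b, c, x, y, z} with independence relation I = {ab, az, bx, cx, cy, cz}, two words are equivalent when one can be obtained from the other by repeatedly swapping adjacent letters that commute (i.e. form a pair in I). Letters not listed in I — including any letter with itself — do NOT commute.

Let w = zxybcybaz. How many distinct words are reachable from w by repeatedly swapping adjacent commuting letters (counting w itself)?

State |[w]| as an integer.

6

#0=z has no predecessor
#1=x depends on [0:z]
#2=y depends on [1:x]
#3=b depends on [2:y]
#4=c depends on [3:b]
#5=y depends on [3:b]
#6=b depends on [4:c, 5:y]
#7=a depends on [4:c, 5:y]
#8=z depends on [6:b]
sources: [0:z]
N(rest) = Σ N(rest − s) over sources s of rest; N(one piece) = 1:
  size 1 → [7]=1  [8]=1
  size 2 → [6,8]=1  [7,8]=2
  size 3 → [6,7,8]=3
  size 4 → [4,6,7,8]=3  [5,6,7,8]=3
  size 5 → [4,5,6,7,8]=6
  size 6 → [3,4,5,6,7,8]=6
  size 7 → [2,3,4,5,6,7,8]=6
  first=0(z) contributes 6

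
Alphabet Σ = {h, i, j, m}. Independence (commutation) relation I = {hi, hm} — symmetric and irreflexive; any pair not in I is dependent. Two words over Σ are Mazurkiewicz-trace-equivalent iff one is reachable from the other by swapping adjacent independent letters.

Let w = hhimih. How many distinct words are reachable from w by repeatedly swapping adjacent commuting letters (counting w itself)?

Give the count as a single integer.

20

0(h) covers ∅
1(h) covers 0:h
2(i) covers ∅
3(m) covers 2:i
4(i) covers 3:m
5(h) covers 1:h
floor of heap: 0:h, 2:i
completions by unplaced set U, small U first (add the entries for U minus each lowest piece of U):
  |U|=1: {4}:1  {5}:1
  |U|=2: {1,5}:1  {3,4}:1  {4,5}:2
  |U|=3: {0,1,5}:1  {1,4,5}:3  {2,3,4}:1  {3,4,5}:3
  |U|=4: {0,1,4,5}:4  {1,3,4,5}:6  {2,3,4,5}:4
  start at 0(h): 10
  start at 2(i): 10
sum over floor = 20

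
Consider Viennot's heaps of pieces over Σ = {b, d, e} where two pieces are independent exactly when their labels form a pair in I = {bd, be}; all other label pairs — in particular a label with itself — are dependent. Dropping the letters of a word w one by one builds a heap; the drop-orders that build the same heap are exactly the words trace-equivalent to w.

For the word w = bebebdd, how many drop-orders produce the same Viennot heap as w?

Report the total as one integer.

35

piece 0:b — minimal
piece 1:e — minimal
piece 2:b rests on {0:b}
piece 3:e rests on {1:e}
piece 4:b rests on {2:b}
piece 5:d rests on {3:e}
piece 6:d rests on {5:d}
minimal pieces: {0:b, 1:e}
ways to finish when only these pieces remain (= sum over removing one remaining piece with nothing left below it):
  1 left: {4}→1  {6}→1
  2 left: {2,4}→1  {4,6}→2  {5,6}→1
  3 left: {0,2,4}→1  {2,4,6}→3  {3,5,6}→1  {4,5,6}→3
  4 left: {0,2,4,6}→4  {1,3,5,6}→1  {2,4,5,6}→6  {3,4,5,6}→4
  5 left: {0,2,4,5,6}→10  {1,3,4,5,6}→5  {2,3,4,5,6}→10
  placing 0:b first → 15 extensions
  placing 1:e first → 20 extensions
total linear extensions = 35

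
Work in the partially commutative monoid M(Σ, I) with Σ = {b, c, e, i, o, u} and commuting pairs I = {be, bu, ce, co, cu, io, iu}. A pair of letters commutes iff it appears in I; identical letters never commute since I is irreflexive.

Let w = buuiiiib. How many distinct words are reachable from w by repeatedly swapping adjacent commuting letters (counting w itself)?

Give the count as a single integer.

28

0(b) covers ∅
1(u) covers ∅
2(u) covers 1:u
3(i) covers 0:b
4(i) covers 3:i
5(i) covers 4:i
6(i) covers 5:i
7(b) covers 6:i
floor of heap: 0:b, 1:u
completions by unplaced set U, small U first (add the entries for U minus each lowest piece of U):
  |U|=1: {2}:1  {7}:1
  |U|=2: {1,2}:1  {2,7}:2  {6,7}:1
  |U|=3: {1,2,7}:3  {2,6,7}:3  {5,6,7}:1
  |U|=4: {1,2,6,7}:6  {2,5,6,7}:4  {4,5,6,7}:1
  |U|=5: {1,2,5,6,7}:10  {2,4,5,6,7}:5  {3,4,5,6,7}:1
  |U|=6: {0,3,4,5,6,7}:1  {1,2,4,5,6,7}:15  {2,3,4,5,6,7}:6
  start at 0(b): 21
  start at 1(u): 7
sum over floor = 28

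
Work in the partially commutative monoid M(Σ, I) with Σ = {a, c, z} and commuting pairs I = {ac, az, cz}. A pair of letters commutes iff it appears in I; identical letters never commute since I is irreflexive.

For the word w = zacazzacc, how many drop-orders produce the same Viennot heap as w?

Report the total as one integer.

1680

0(z) covers ∅
1(a) covers ∅
2(c) covers ∅
3(a) covers 1:a
4(z) covers 0:z
5(z) covers 4:z
6(a) covers 3:a
7(c) covers 2:c
8(c) covers 7:c
floor of heap: 0:z, 1:a, 2:c
completions by unplaced set U, small U first (add the entries for U minus each lowest piece of U):
  |U|=1: {5}:1  {6}:1  {8}:1
  |U|=2: {3,6}:1  {4,5}:1  {5,6}:2  {5,8}:2  {6,8}:2  {7,8}:1
  |U|=3: {0,4,5}:1  {1,3,6}:1  {2,7,8}:1  {3,5,6}:3  {3,6,8}:3  {4,5,6}:3  {4,5,8}:3  {5,6,8}:6  {5,7,8}:3  {6,7,8}:3
  |U|=4: {0,4,5,6}:4  {0,4,5,8}:4  {1,3,5,6}:4  {1,3,6,8}:4  {2,5,7,8}:4  {2,6,7,8}:4  {3,4,5,6}:6  {3,5,6,8}:12  {3,6,7,8}:6  {4,5,6,8}:12  {4,5,7,8}:6  {5,6,7,8}:12
  |U|=5: {0,3,4,5,6}:10  {0,4,5,6,8}:20  {0,4,5,7,8}:10  {1,3,4,5,6}:10  {1,3,5,6,8}:20  {1,3,6,7,8}:10  {2,3,6,7,8}:10  {2,4,5,7,8}:10  {2,5,6,7,8}:20  {3,4,5,6,8}:30  {3,5,6,7,8}:30  {4,5,6,7,8}:30
  |U|=6: {0,1,3,4,5,6}:20  {0,2,4,5,7,8}:20  {0,3,4,5,6,8}:60  {0,4,5,6,7,8}:60  {1,2,3,6,7,8}:20  {1,3,4,5,6,8}:60  {1,3,5,6,7,8}:60  {2,3,5,6,7,8}:60  {2,4,5,6,7,8}:60  {3,4,5,6,7,8}:90
  |U|=7: {0,1,3,4,5,6,8}:140  {0,2,4,5,6,7,8}:140  {0,3,4,5,6,7,8}:210  {1,2,3,5,6,7,8}:140  {1,3,4,5,6,7,8}:210  {2,3,4,5,6,7,8}:210
  start at 0(z): 560
  start at 1(a): 560
  start at 2(c): 560
sum over floor = 1680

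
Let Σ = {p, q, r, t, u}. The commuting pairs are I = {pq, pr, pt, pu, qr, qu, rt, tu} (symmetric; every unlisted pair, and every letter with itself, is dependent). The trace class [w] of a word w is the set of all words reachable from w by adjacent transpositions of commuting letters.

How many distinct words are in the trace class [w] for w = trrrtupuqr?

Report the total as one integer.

840

#0=t has no predecessor
#1=r has no predecessor
#2=r depends on [1:r]
#3=r depends on [2:r]
#4=t depends on [0:t]
#5=u depends on [3:r]
#6=p has no predecessor
#7=u depends on [5:u]
#8=q depends on [4:t]
#9=r depends on [7:u]
sources: [0:t, 1:r, 6:p]
N(rest) = Σ N(rest − s) over sources s of rest; N(one piece) = 1:
  size 1 → [6]=1  [8]=1  [9]=1
  size 2 → [4,8]=1  [6,8]=2  [6,9]=2  [7,9]=1  [8,9]=2
  size 3 → [0,4,8]=1  [4,6,8]=3  [4,8,9]=3  [5,7,9]=1  [6,7,9]=3  [6,8,9]=6  [7,8,9]=3
  size 4 → [0,4,6,8]=4  [0,4,8,9]=4  [3,5,7,9]=1  [4,6,8,9]=12  [4,7,8,9]=6  [5,6,7,9]=4  [5,7,8,9]=4  [6,7,8,9]=12
  size 5 → [0,4,6,8,9]=20  [0,4,7,8,9]=10  [2,3,5,7,9]=1  [3,5,6,7,9]=5  [3,5,7,8,9]=5  [4,5,7,8,9]=10  [4,6,7,8,9]=30  [5,6,7,8,9]=20
  size 6 → [0,4,5,7,8,9]=20  [0,4,6,7,8,9]=60  [1,2,3,5,7,9]=1  [2,3,5,6,7,9]=6  [2,3,5,7,8,9]=6  [3,4,5,7,8,9]=15  [3,5,6,7,8,9]=30  [4,5,6,7,8,9]=60
  size 7 → [0,3,4,5,7,8,9]=35  [0,4,5,6,7,8,9]=140  [1,2,3,5,6,7,9]=7  [1,2,3,5,7,8,9]=7  [2,3,4,5,7,8,9]=21  [2,3,5,6,7,8,9]=42  [3,4,5,6,7,8,9]=105
  size 8 → [0,2,3,4,5,7,8,9]=56  [0,3,4,5,6,7,8,9]=280  [1,2,3,4,5,7,8,9]=28  [1,2,3,5,6,7,8,9]=56  [2,3,4,5,6,7,8,9]=168
  first=0(t) contributes 252
  first=1(r) contributes 504
  first=6(p) contributes 84
|[w]| = 840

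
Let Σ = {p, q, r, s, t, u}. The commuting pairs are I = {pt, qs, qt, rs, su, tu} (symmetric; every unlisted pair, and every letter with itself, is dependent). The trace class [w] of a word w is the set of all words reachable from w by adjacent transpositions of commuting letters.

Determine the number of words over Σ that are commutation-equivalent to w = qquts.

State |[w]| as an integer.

10

#0=q has no predecessor
#1=q depends on [0:q]
#2=u depends on [1:q]
#3=t has no predecessor
#4=s depends on [3:t]
sources: [0:q, 3:t]
N(rest) = Σ N(rest − s) over sources s of rest; N(one piece) = 1:
  size 1 → [2]=1  [4]=1
  size 2 → [1,2]=1  [2,4]=2  [3,4]=1
  size 3 → [0,1,2]=1  [1,2,4]=3  [2,3,4]=3
  first=0(q) contributes 6
  first=3(t) contributes 4
|[w]| = 10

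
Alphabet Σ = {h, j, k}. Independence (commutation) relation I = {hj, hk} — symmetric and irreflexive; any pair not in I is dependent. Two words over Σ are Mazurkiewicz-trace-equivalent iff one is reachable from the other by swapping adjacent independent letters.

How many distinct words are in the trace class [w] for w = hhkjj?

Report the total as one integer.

10

#0=h has no predecessor
#1=h depends on [0:h]
#2=k has no predecessor
#3=j depends on [2:k]
#4=j depends on [3:j]
sources: [0:h, 2:k]
N(rest) = Σ N(rest − s) over sources s of rest; N(one piece) = 1:
  size 1 → [1]=1  [4]=1
  size 2 → [0,1]=1  [1,4]=2  [3,4]=1
  size 3 → [0,1,4]=3  [1,3,4]=3  [2,3,4]=1
  first=0(h) contributes 4
  first=2(k) contributes 6
|[w]| = 10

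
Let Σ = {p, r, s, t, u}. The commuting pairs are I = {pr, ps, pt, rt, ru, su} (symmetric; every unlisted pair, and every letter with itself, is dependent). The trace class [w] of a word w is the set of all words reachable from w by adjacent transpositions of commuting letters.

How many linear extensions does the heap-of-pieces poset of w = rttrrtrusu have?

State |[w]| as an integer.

0(r) covers ∅
1(t) covers ∅
2(t) covers 1:t
3(r) covers 0:r
4(r) covers 3:r
5(t) covers 2:t
6(r) covers 4:r
7(u) covers 5:t
8(s) covers 5:t, 6:r
9(u) covers 7:u
floor of heap: 0:r, 1:t
completions by unplaced set U, small U first (add the entries for U minus each lowest piece of U):
  |U|=1: {8}:1  {9}:1
  |U|=2: {6,8}:1  {7,9}:1  {8,9}:2
  |U|=3: {4,6,8}:1  {6,8,9}:3  {7,8,9}:3
  |U|=4: {3,4,6,8}:1  {4,6,8,9}:4  {5,7,8,9}:3  {6,7,8,9}:6
  |U|=5: {0,3,4,6,8}:1  {2,5,7,8,9}:3  {3,4,6,8,9}:5  {4,6,7,8,9}:10  {5,6,7,8,9}:9
  |U|=6: {0,3,4,6,8,9}:6  {1,2,5,7,8,9}:3  {2,5,6,7,8,9}:12  {3,4,6,7,8,9}:15  {4,5,6,7,8,9}:19
  |U|=7: {0,3,4,6,7,8,9}:21  {1,2,5,6,7,8,9}:15  {2,4,5,6,7,8,9}:31  {3,4,5,6,7,8,9}:34
  |U|=8: {0,3,4,5,6,7,8,9}:55  {1,2,4,5,6,7,8,9}:46  {2,3,4,5,6,7,8,9}:65
  start at 0(r): 111
  start at 1(t): 120
sum over floor = 231

231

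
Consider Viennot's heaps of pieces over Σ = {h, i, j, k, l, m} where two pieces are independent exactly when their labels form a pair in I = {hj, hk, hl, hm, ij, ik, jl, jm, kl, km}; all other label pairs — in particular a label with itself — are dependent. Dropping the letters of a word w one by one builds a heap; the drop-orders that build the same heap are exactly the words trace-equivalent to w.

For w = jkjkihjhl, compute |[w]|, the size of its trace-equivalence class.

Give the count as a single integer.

378

piece 0:j — minimal
piece 1:k rests on {0:j}
piece 2:j rests on {1:k}
piece 3:k rests on {2:j}
piece 4:i — minimal
piece 5:h rests on {4:i}
piece 6:j rests on {3:k}
piece 7:h rests on {5:h}
piece 8:l rests on {4:i}
minimal pieces: {0:j, 4:i}
ways to finish when only these pieces remain (= sum over removing one remaining piece with nothing left below it):
  1 left: {6}→1  {7}→1  {8}→1
  2 left: {3,6}→1  {5,7}→1  {6,7}→2  {6,8}→2  {7,8}→2
  3 left: {2,3,6}→1  {3,6,7}→3  {3,6,8}→3  {5,6,7}→3  {5,7,8}→3  {6,7,8}→6
  4 left: {1,2,3,6}→1  {2,3,6,7}→4  {2,3,6,8}→4  {3,5,6,7}→6  {3,6,7,8}→12  {4,5,7,8}→3  {5,6,7,8}→12
  5 left: {0,1,2,3,6}→1  {1,2,3,6,7}→5  {1,2,3,6,8}→5  {2,3,5,6,7}→10  {2,3,6,7,8}→20  {3,5,6,7,8}→30  {4,5,6,7,8}→15
  6 left: {0,1,2,3,6,7}→6  {0,1,2,3,6,8}→6  {1,2,3,5,6,7}→15  {1,2,3,6,7,8}→30  {2,3,5,6,7,8}→60  {3,4,5,6,7,8}→45
  7 left: {0,1,2,3,5,6,7}→21  {0,1,2,3,6,7,8}→42  {1,2,3,5,6,7,8}→105  {2,3,4,5,6,7,8}→105
  placing 0:j first → 210 extensions
  placing 4:i first → 168 extensions
total linear extensions = 378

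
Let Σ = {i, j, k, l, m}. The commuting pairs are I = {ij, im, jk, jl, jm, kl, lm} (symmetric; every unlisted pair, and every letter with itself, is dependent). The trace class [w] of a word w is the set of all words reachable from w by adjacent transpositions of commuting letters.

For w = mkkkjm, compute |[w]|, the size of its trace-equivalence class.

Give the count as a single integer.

6

piece 0:m — minimal
piece 1:k rests on {0:m}
piece 2:k rests on {1:k}
piece 3:k rests on {2:k}
piece 4:j — minimal
piece 5:m rests on {3:k}
minimal pieces: {0:m, 4:j}
ways to finish when only these pieces remain (= sum over removing one remaining piece with nothing left below it):
  1 left: {4}→1  {5}→1
  2 left: {3,5}→1  {4,5}→2
  3 left: {2,3,5}→1  {3,4,5}→3
  4 left: {1,2,3,5}→1  {2,3,4,5}→4
  placing 0:m first → 5 extensions
  placing 4:j first → 1 extensions
total linear extensions = 6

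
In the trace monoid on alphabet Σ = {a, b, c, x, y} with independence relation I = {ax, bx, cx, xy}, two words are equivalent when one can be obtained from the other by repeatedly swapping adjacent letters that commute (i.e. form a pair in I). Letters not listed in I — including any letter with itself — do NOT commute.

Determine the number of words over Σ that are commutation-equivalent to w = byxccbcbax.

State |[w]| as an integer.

45

0(b) covers ∅
1(y) covers 0:b
2(x) covers ∅
3(c) covers 1:y
4(c) covers 3:c
5(b) covers 4:c
6(c) covers 5:b
7(b) covers 6:c
8(a) covers 7:b
9(x) covers 2:x
floor of heap: 0:b, 2:x
completions by unplaced set U, small U first (add the entries for U minus each lowest piece of U):
  |U|=1: {8}:1  {9}:1
  |U|=2: {2,9}:1  {7,8}:1  {8,9}:2
  |U|=3: {2,8,9}:3  {6,7,8}:1  {7,8,9}:3
  |U|=4: {2,7,8,9}:6  {5,6,7,8}:1  {6,7,8,9}:4
  |U|=5: {2,6,7,8,9}:10  {4,5,6,7,8}:1  {5,6,7,8,9}:5
  |U|=6: {2,5,6,7,8,9}:15  {3,4,5,6,7,8}:1  {4,5,6,7,8,9}:6
  |U|=7: {1,3,4,5,6,7,8}:1  {2,4,5,6,7,8,9}:21  {3,4,5,6,7,8,9}:7
  |U|=8: {0,1,3,4,5,6,7,8}:1  {1,3,4,5,6,7,8,9}:8  {2,3,4,5,6,7,8,9}:28
  start at 0(b): 36
  start at 2(x): 9
sum over floor = 45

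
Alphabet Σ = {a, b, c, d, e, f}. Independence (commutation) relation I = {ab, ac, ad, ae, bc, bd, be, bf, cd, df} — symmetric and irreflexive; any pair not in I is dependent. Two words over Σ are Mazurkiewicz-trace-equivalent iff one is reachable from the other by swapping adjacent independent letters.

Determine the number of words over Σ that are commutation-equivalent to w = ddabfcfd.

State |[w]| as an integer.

drop 0:d onto floor
drop 1:d onto {0:d}
drop 2:a onto floor
drop 3:b onto floor
drop 4:f onto {2:a}
drop 5:c onto {4:f}
drop 6:f onto {5:c}
drop 7:d onto {1:d}
ground layer = {0:d, 2:a, 3:b}
drop-orders for the pieces not yet dropped (sum over which currently-grounded one goes next):
  1 to go: {3} 1  {6} 1  {7} 1
  2 to go: {1,7} 1  {3,6} 2  {3,7} 2  {5,6} 1  {6,7} 2
  3 to go: {0,1,7} 1  {1,3,7} 3  {1,6,7} 3  {3,5,6} 3  {3,6,7} 6  {4,5,6} 1  {5,6,7} 3
  4 to go: {0,1,3,7} 4  {0,1,6,7} 4  {1,3,6,7} 12  {1,5,6,7} 6  {2,4,5,6} 1  {3,4,5,6} 4  {3,5,6,7} 12  {4,5,6,7} 4
  5 to go: {0,1,3,6,7} 20  {0,1,5,6,7} 10  {1,3,5,6,7} 30  {1,4,5,6,7} 10  {2,3,4,5,6} 5  {2,4,5,6,7} 5  {3,4,5,6,7} 20
  6 to go: {0,1,3,5,6,7} 60  {0,1,4,5,6,7} 20  {1,2,4,5,6,7} 15  {1,3,4,5,6,7} 60  {2,3,4,5,6,7} 30
  if 0:d drops first: 105 orders
  if 2:a drops first: 140 orders
  if 3:b drops first: 35 orders
heap linearizations: 280

280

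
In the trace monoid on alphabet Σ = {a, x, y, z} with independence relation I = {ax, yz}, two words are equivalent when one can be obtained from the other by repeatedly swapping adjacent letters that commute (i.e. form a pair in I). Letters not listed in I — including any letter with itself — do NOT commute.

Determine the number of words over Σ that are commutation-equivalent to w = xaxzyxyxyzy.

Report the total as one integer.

18

0(x) covers ∅
1(a) covers ∅
2(x) covers 0:x
3(z) covers 1:a, 2:x
4(y) covers 1:a, 2:x
5(x) covers 3:z, 4:y
6(y) covers 5:x
7(x) covers 6:y
8(y) covers 7:x
9(z) covers 7:x
10(y) covers 8:y
floor of heap: 0:x, 1:a
completions by unplaced set U, small U first (add the entries for U minus each lowest piece of U):
  |U|=1: {9}:1  {10}:1
  |U|=2: {8,10}:1  {9,10}:2
  |U|=3: {8,9,10}:3
  |U|=4: {7,8,9,10}:3
  |U|=5: {6,7,8,9,10}:3
  |U|=6: {5,6,7,8,9,10}:3
  |U|=7: {3,5,6,7,8,9,10}:3  {4,5,6,7,8,9,10}:3
  |U|=8: {3,4,5,6,7,8,9,10}:6
  |U|=9: {1,3,4,5,6,7,8,9,10}:6  {2,3,4,5,6,7,8,9,10}:6
  start at 0(x): 12
  start at 1(a): 6
sum over floor = 18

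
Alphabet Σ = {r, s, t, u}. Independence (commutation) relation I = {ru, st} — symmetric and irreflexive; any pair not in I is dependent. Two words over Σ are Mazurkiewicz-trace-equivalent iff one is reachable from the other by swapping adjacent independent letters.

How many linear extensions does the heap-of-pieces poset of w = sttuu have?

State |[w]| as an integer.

piece 0:s — minimal
piece 1:t — minimal
piece 2:t rests on {1:t}
piece 3:u rests on {0:s, 2:t}
piece 4:u rests on {3:u}
minimal pieces: {0:s, 1:t}
ways to finish when only these pieces remain (= sum over removing one remaining piece with nothing left below it):
  1 left: {4}→1
  2 left: {3,4}→1
  3 left: {0,3,4}→1  {2,3,4}→1
  placing 0:s first → 1 extensions
  placing 1:t first → 2 extensions
total linear extensions = 3

3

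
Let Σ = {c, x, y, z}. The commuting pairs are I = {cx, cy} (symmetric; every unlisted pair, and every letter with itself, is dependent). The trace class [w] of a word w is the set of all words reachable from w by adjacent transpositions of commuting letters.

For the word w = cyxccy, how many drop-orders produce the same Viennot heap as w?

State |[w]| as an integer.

piece 0:c — minimal
piece 1:y — minimal
piece 2:x rests on {1:y}
piece 3:c rests on {0:c}
piece 4:c rests on {3:c}
piece 5:y rests on {2:x}
minimal pieces: {0:c, 1:y}
ways to finish when only these pieces remain (= sum over removing one remaining piece with nothing left below it):
  1 left: {4}→1  {5}→1
  2 left: {2,5}→1  {3,4}→1  {4,5}→2
  3 left: {0,3,4}→1  {1,2,5}→1  {2,4,5}→3  {3,4,5}→3
  4 left: {0,3,4,5}→4  {1,2,4,5}→4  {2,3,4,5}→6
  placing 0:c first → 10 extensions
  placing 1:y first → 10 extensions
total linear extensions = 20

20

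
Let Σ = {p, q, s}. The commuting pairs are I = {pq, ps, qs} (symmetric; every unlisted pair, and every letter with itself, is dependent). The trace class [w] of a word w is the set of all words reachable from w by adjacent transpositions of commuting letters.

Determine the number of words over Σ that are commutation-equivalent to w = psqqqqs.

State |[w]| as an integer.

#0=p has no predecessor
#1=s has no predecessor
#2=q has no predecessor
#3=q depends on [2:q]
#4=q depends on [3:q]
#5=q depends on [4:q]
#6=s depends on [1:s]
sources: [0:p, 1:s, 2:q]
N(rest) = Σ N(rest − s) over sources s of rest; N(one piece) = 1:
  size 1 → [0]=1  [5]=1  [6]=1
  size 2 → [0,5]=2  [0,6]=2  [1,6]=1  [4,5]=1  [5,6]=2
  size 3 → [0,1,6]=3  [0,4,5]=3  [0,5,6]=6  [1,5,6]=3  [3,4,5]=1  [4,5,6]=3
  size 4 → [0,1,5,6]=12  [0,3,4,5]=4  [0,4,5,6]=12  [1,4,5,6]=6  [2,3,4,5]=1  [3,4,5,6]=4
  size 5 → [0,1,4,5,6]=30  [0,2,3,4,5]=5  [0,3,4,5,6]=20  [1,3,4,5,6]=10  [2,3,4,5,6]=5
  first=0(p) contributes 15
  first=1(s) contributes 30
  first=2(q) contributes 60
|[w]| = 105

105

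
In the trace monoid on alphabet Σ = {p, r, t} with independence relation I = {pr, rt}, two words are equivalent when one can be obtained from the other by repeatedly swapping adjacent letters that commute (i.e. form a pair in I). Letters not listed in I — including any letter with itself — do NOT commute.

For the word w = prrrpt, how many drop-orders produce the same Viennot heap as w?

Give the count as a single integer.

#0=p has no predecessor
#1=r has no predecessor
#2=r depends on [1:r]
#3=r depends on [2:r]
#4=p depends on [0:p]
#5=t depends on [4:p]
sources: [0:p, 1:r]
N(rest) = Σ N(rest − s) over sources s of rest; N(one piece) = 1:
  size 1 → [3]=1  [5]=1
  size 2 → [2,3]=1  [3,5]=2  [4,5]=1
  size 3 → [0,4,5]=1  [1,2,3]=1  [2,3,5]=3  [3,4,5]=3
  size 4 → [0,3,4,5]=4  [1,2,3,5]=4  [2,3,4,5]=6
  first=0(p) contributes 10
  first=1(r) contributes 10
|[w]| = 20

20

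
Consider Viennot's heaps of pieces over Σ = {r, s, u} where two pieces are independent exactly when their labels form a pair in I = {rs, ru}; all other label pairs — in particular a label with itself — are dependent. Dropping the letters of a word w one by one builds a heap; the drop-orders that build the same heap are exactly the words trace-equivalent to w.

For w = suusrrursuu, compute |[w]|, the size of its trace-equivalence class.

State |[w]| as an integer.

#0=s has no predecessor
#1=u depends on [0:s]
#2=u depends on [1:u]
#3=s depends on [2:u]
#4=r has no predecessor
#5=r depends on [4:r]
#6=u depends on [3:s]
#7=r depends on [5:r]
#8=s depends on [6:u]
#9=u depends on [8:s]
#10=u depends on [9:u]
sources: [0:s, 4:r]
N(rest) = Σ N(rest − s) over sources s of rest; N(one piece) = 1:
  size 1 → [7]=1  [10]=1
  size 2 → [5,7]=1  [7,10]=2  [9,10]=1
  size 3 → [4,5,7]=1  [5,7,10]=3  [7,9,10]=3  [8,9,10]=1
  size 4 → [4,5,7,10]=4  [5,7,9,10]=6  [6,8,9,10]=1  [7,8,9,10]=4
  size 5 → [3,6,8,9,10]=1  [4,5,7,9,10]=10  [5,7,8,9,10]=10  [6,7,8,9,10]=5
  size 6 → [2,3,6,8,9,10]=1  [3,6,7,8,9,10]=6  [4,5,7,8,9,10]=20  [5,6,7,8,9,10]=15
  size 7 → [1,2,3,6,8,9,10]=1  [2,3,6,7,8,9,10]=7  [3,5,6,7,8,9,10]=21  [4,5,6,7,8,9,10]=35
  size 8 → [0,1,2,3,6,8,9,10]=1  [1,2,3,6,7,8,9,10]=8  [2,3,5,6,7,8,9,10]=28  [3,4,5,6,7,8,9,10]=56
  size 9 → [0,1,2,3,6,7,8,9,10]=9  [1,2,3,5,6,7,8,9,10]=36  [2,3,4,5,6,7,8,9,10]=84
  first=0(s) contributes 120
  first=4(r) contributes 45
|[w]| = 165

165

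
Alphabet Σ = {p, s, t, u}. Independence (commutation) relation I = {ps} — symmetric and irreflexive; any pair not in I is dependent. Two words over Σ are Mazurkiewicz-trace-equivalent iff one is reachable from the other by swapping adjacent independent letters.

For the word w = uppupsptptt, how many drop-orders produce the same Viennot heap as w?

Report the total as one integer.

3

piece 0:u — minimal
piece 1:p rests on {0:u}
piece 2:p rests on {1:p}
piece 3:u rests on {2:p}
piece 4:p rests on {3:u}
piece 5:s rests on {3:u}
piece 6:p rests on {4:p}
piece 7:t rests on {5:s, 6:p}
piece 8:p rests on {7:t}
piece 9:t rests on {8:p}
piece 10:t rests on {9:t}
minimal pieces: {0:u}
ways to finish when only these pieces remain (= sum over removing one remaining piece with nothing left below it):
  1 left: {10}→1
  2 left: {9,10}→1
  3 left: {8,9,10}→1
  4 left: {7,8,9,10}→1
  5 left: {5,7,8,9,10}→1  {6,7,8,9,10}→1
  6 left: {4,6,7,8,9,10}→1  {5,6,7,8,9,10}→2
  7 left: {4,5,6,7,8,9,10}→3
  8 left: {3,4,5,6,7,8,9,10}→3
  9 left: {2,3,4,5,6,7,8,9,10}→3
  placing 0:u first → 3 extensions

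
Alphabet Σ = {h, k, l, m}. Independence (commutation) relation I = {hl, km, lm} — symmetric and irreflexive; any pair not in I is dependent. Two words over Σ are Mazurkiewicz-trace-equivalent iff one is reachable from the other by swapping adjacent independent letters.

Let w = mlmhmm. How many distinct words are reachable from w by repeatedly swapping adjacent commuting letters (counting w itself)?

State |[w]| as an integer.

drop 0:m onto floor
drop 1:l onto floor
drop 2:m onto {0:m}
drop 3:h onto {2:m}
drop 4:m onto {3:h}
drop 5:m onto {4:m}
ground layer = {0:m, 1:l}
drop-orders for the pieces not yet dropped (sum over which currently-grounded one goes next):
  1 to go: {1} 1  {5} 1
  2 to go: {1,5} 2  {4,5} 1
  3 to go: {1,4,5} 3  {3,4,5} 1
  4 to go: {1,3,4,5} 4  {2,3,4,5} 1
  if 0:m drops first: 5 orders
  if 1:l drops first: 1 orders
heap linearizations: 6

6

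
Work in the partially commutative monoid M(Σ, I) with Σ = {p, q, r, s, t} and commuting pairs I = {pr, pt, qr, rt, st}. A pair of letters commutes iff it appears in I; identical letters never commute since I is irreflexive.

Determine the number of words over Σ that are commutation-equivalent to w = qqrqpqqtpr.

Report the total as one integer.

90

drop 0:q onto floor
drop 1:q onto {0:q}
drop 2:r onto floor
drop 3:q onto {1:q}
drop 4:p onto {3:q}
drop 5:q onto {4:p}
drop 6:q onto {5:q}
drop 7:t onto {6:q}
drop 8:p onto {6:q}
drop 9:r onto {2:r}
ground layer = {0:q, 2:r}
drop-orders for the pieces not yet dropped (sum over which currently-grounded one goes next):
  1 to go: {7} 1  {8} 1  {9} 1
  2 to go: {2,9} 1  {7,8} 2  {7,9} 2  {8,9} 2
  3 to go: {2,7,9} 3  {2,8,9} 3  {6,7,8} 2  {7,8,9} 6
  4 to go: {2,7,8,9} 12  {5,6,7,8} 2  {6,7,8,9} 8
  5 to go: {2,6,7,8,9} 20  {4,5,6,7,8} 2  {5,6,7,8,9} 10
  6 to go: {2,5,6,7,8,9} 30  {3,4,5,6,7,8} 2  {4,5,6,7,8,9} 12
  7 to go: {1,3,4,5,6,7,8} 2  {2,4,5,6,7,8,9} 42  {3,4,5,6,7,8,9} 14
  8 to go: {0,1,3,4,5,6,7,8} 2  {1,3,4,5,6,7,8,9} 16  {2,3,4,5,6,7,8,9} 56
  if 0:q drops first: 72 orders
  if 2:r drops first: 18 orders
heap linearizations: 90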